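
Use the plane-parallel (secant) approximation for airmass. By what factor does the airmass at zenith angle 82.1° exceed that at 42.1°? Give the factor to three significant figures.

X(82.1°)/X(42.1°) = sec 82.1° / sec 42.1° = cos 42.1° / cos 82.1° = 0.7420/0.1374 = 5.3984.

5.40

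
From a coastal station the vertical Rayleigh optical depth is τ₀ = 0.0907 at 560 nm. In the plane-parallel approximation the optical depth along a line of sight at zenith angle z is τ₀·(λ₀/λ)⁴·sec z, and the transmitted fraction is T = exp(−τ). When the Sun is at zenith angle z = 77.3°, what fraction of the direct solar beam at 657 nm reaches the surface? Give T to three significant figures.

0.804

sec 77.3° = 4.5486.
τ = 0.0907 × (560/657)⁴ × 4.5486 = 0.0907 × 0.5278 × 4.5486 = 0.2178.
T = exp(−0.2178) = 0.8043.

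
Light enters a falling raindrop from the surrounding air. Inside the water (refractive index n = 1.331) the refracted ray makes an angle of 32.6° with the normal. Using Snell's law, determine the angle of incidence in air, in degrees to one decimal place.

Snell: sin θ_i = n · sin θ_r = 1.331 × sin 32.6° = 1.331 × 0.5388 = 0.7171.
θ_i = arcsin(0.7171) = 45.82°.

45.8°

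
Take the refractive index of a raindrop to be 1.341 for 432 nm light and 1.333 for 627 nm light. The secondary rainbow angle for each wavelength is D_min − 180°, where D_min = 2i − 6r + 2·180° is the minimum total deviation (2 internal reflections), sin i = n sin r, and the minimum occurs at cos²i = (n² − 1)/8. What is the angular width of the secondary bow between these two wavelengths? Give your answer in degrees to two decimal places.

2.08°

At 432 nm (n = 1.341): cos²i = 0.09979 → i = 71.586°, r = 45.034°, D_min = 232.966°, rainbow angle = 52.966°.
At 627 nm (n = 1.333): cos²i = 0.09711 → i = 71.843°, r = 45.466°, D_min = 230.891°, rainbow angle = 50.891°.
Angular width = |52.966° − 50.891°| = 2.075°.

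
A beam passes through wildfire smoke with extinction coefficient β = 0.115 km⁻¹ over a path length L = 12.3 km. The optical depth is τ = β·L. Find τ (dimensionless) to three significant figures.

1.41

τ = β·L = 0.115 × 12.3 = 1.4145.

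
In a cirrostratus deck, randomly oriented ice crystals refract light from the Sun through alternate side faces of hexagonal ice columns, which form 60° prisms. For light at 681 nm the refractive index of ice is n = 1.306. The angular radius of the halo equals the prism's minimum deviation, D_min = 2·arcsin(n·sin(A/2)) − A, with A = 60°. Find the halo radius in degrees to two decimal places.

n·sin(A/2) = 1.306 × sin 30° = 1.306 × 0.5000 = 0.6530.
D_min = 2·arcsin(0.6530) − 60° = 2 × 40.768° − 60° = 21.536°.

21.54°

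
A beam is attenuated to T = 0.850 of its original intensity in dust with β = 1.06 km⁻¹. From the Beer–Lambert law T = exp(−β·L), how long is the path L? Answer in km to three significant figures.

0.153 km

Beer–Lambert: T = exp(−βL) ⇒ L = −ln(T)/β = −ln(0.850)/1.06 = 0.1625/1.06 = 0.1533 km.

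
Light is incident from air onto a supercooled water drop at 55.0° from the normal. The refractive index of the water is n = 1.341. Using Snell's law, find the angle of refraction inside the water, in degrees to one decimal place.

Snell: sin θ_r = sin θ_i / n = sin 55.0° / 1.341 = 0.8192 / 1.341 = 0.6109.
θ_r = arcsin(0.6109) = 37.65°.

37.7°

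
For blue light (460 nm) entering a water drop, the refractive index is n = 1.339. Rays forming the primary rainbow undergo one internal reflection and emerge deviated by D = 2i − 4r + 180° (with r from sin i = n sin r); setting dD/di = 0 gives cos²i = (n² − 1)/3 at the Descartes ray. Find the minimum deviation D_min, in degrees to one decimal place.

cos²i = (1.79292 − 1)/3 = 0.26431; i = arccos(0.51411) = 59.062°.
sin r = sin 59.062°/1.339 = 0.64057; r = 39.834°.
D_min = 2·59.062° − 4·39.834° + 180° = 138.786°.

138.8°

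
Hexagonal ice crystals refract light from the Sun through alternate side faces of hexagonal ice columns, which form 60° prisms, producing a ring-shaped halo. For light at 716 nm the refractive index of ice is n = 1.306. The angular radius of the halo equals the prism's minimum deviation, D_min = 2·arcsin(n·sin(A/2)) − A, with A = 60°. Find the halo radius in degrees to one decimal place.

21.5°

n·sin(A/2) = 1.306 × sin 30° = 1.306 × 0.5000 = 0.6530.
D_min = 2·arcsin(0.6530) − 60° = 2 × 40.768° − 60° = 21.536°.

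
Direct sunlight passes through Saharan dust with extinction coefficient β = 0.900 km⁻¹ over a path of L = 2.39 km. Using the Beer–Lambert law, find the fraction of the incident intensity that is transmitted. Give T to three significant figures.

0.116

τ = β·L = 0.900 × 2.39 = 2.1510.
T = exp(−2.1510) = 0.1164.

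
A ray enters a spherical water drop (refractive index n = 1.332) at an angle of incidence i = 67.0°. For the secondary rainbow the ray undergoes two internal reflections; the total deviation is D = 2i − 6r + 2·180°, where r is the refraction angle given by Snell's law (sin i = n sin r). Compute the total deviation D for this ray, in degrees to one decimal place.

sin r = sin 67.0° / 1.332 = 0.9205/1.332 = 0.6911; r = 43.71°.
D = 2·67.0° − 6·43.71° + 2·180° = 134.00° − 262.29° + 360° = 231.71°.

231.7°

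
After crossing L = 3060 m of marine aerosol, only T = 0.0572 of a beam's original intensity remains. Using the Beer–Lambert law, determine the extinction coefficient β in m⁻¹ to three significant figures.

0.000935 m⁻¹

Beer–Lambert: T = exp(−βL) ⇒ β = −ln(T)/L = −ln(0.0572)/3060 = 2.8612/3060 = 0.000935 m⁻¹.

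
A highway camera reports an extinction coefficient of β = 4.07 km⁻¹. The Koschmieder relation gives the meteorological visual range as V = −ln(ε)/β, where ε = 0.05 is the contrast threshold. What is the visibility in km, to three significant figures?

V = −ln(0.05) / 4.07 = 2.996 / 4.07 = 0.7361 km.

0.736 km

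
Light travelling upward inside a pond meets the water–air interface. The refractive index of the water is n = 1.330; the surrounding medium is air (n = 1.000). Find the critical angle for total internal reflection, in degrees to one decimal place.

48.8°

sin θ_c = n_air / n = 1.000 / 1.330 = 0.7519.
θ_c = arcsin(0.7519) = 48.75°.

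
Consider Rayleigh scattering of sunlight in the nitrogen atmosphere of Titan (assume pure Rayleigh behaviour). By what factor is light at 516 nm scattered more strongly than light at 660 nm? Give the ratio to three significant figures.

2.68

Rayleigh scattering ∝ λ⁻⁴, so the ratio of coefficients is the inverse fourth power of the wavelength ratio.
σ(516)/σ(660) = (660/516)⁴ = (1.2791)⁴ = 2.677.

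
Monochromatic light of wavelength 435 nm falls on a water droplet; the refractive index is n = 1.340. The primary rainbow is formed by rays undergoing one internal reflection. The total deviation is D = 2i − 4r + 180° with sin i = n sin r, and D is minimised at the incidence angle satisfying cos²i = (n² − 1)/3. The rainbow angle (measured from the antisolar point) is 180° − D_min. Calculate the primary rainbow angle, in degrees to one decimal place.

41.1°

cos²i = (1.79560 − 1)/3 = 0.26520; i = arccos(0.51498) = 59.004°.
sin r = sin 59.004°/1.340 = 0.63971; r = 39.770°.
D_min = 2·59.004° − 4·39.770° + 180° = 138.929°.
Rainbow angle = 180° − D_min = 41.071°.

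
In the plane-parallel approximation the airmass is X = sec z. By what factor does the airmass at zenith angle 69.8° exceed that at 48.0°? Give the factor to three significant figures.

1.94

X(69.8°)/X(48.0°) = sec 69.8° / sec 48.0° = cos 48.0° / cos 69.8° = 0.6691/0.3453 = 1.9378.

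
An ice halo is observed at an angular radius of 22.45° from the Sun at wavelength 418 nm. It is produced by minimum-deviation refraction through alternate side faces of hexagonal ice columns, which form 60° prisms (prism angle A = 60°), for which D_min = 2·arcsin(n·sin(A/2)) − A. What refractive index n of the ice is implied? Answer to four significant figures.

Rearranging: n = sin((D_min + A)/2) / sin(A/2).
(D_min + A)/2 = (22.45° + 60°)/2 = 41.225°.
n = sin 41.225° / sin 30° = 0.6590 / 0.5000 = 1.3180.

1.318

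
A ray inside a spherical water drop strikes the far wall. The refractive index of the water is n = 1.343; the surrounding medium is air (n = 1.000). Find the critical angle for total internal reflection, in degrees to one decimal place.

48.1°

sin θ_c = n_air / n = 1.000 / 1.343 = 0.7446.
θ_c = arcsin(0.7446) = 48.12°.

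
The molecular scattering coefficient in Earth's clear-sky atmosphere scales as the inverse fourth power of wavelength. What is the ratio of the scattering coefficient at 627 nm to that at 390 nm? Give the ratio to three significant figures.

0.150

Rayleigh scattering ∝ λ⁻⁴, so the ratio of coefficients is the inverse fourth power of the wavelength ratio.
σ(627)/σ(390) = (390/627)⁴ = (0.6220)⁴ = 0.1497.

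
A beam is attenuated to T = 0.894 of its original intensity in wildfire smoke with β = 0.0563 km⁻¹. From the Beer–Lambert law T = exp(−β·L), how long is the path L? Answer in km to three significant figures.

1.99 km

Beer–Lambert: T = exp(−βL) ⇒ L = −ln(T)/β = −ln(0.894)/0.0563 = 0.1120/0.0563 = 1.99 km.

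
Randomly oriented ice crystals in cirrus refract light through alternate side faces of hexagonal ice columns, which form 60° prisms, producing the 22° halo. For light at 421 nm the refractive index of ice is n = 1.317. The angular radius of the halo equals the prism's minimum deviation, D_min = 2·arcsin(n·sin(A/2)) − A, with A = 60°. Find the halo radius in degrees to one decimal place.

22.4°

n·sin(A/2) = 1.317 × sin 30° = 1.317 × 0.5000 = 0.6585.
D_min = 2·arcsin(0.6585) − 60° = 2 × 41.186° − 60° = 22.371°.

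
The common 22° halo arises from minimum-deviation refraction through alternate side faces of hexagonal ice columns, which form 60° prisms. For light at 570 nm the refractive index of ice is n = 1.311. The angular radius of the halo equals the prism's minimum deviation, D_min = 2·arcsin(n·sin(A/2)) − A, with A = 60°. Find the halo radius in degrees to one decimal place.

21.9°

n·sin(A/2) = 1.311 × sin 30° = 1.311 × 0.5000 = 0.6555.
D_min = 2·arcsin(0.6555) − 60° = 2 × 40.958° − 60° = 21.915°.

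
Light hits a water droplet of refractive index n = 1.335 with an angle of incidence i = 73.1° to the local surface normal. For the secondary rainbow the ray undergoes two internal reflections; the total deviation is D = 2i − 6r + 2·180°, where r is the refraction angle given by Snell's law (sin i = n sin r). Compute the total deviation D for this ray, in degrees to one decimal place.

sin r = sin 73.1° / 1.335 = 0.9568/1.335 = 0.7167; r = 45.78°.
D = 2·73.1° − 6·45.78° + 2·180° = 146.20° − 274.70° + 360° = 231.50°.

231.5°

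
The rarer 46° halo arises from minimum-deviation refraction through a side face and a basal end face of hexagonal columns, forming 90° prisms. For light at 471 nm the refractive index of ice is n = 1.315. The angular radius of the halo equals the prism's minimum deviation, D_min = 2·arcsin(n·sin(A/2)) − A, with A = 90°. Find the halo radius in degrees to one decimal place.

46.8°

n·sin(A/2) = 1.315 × sin 45° = 1.315 × 0.7071 = 0.9298.
D_min = 2·arcsin(0.9298) − 90° = 2 × 68.411° − 90° = 46.821°.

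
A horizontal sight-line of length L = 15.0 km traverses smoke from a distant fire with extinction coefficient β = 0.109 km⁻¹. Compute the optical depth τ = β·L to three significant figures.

1.64

τ = β·L = 0.109 × 15.0 = 1.6350.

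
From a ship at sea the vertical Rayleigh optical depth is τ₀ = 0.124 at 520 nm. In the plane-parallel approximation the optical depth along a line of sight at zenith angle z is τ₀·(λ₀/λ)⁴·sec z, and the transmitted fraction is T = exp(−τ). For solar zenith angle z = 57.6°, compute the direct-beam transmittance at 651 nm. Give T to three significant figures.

sec 57.6° = 1.8663.
τ = 0.124 × (520/651)⁴ × 1.8663 = 0.124 × 0.4071 × 1.8663 = 0.0942.
T = exp(−0.0942) = 0.9101.

0.910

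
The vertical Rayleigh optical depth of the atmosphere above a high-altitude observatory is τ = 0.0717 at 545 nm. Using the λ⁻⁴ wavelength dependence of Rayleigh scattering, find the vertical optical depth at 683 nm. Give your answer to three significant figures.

τ(683 nm) = τ(545 nm) × (545/683)⁴ = 0.0717 × (0.7980)⁴ = 0.0717 × 0.4054 = 0.0291.

0.0291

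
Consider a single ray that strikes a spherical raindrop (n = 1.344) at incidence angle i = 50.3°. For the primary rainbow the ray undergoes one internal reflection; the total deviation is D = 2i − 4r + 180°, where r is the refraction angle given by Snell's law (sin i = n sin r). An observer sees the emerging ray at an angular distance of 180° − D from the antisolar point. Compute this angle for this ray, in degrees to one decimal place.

sin r = sin 50.3° / 1.344 = 0.7694/1.344 = 0.5725; r = 34.92°.
D = 2·50.3° − 4·34.92° + 180° = 100.60° − 139.69° + 180° = 140.91°.
Angle from antisolar point = 180° − D = 39.09°.

39.1°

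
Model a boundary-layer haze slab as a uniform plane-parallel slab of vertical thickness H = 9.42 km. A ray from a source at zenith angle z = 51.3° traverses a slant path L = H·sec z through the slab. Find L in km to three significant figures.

15.1 km

sec z = 1/cos 51.3° = 1.5994.
L = 9.42 × 1.5994 = 15.066 km.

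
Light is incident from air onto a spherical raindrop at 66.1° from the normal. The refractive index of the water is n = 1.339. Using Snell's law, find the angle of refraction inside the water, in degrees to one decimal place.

Snell: sin θ_r = sin θ_i / n = sin 66.1° / 1.339 = 0.9143 / 1.339 = 0.6828.
θ_r = arcsin(0.6828) = 43.06°.

43.1°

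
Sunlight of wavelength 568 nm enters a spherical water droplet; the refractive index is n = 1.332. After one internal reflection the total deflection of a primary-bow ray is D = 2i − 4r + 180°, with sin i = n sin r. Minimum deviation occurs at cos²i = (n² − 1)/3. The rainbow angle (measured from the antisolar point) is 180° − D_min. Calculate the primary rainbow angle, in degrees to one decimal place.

42.2°

cos²i = (1.77422 − 1)/3 = 0.25807; i = arccos(0.50801) = 59.469°.
sin r = sin 59.469°/1.332 = 0.64666; r = 40.290°.
D_min = 2·59.469° − 4·40.290° + 180° = 137.776°.
Rainbow angle = 180° − D_min = 42.224°.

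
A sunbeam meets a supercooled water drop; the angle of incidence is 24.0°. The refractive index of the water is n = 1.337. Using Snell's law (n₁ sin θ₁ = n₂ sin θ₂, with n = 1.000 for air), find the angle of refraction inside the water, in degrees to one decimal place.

Snell: sin θ_r = sin θ_i / n = sin 24.0° / 1.337 = 0.4067 / 1.337 = 0.3042.
θ_r = arcsin(0.3042) = 17.71°.

17.7°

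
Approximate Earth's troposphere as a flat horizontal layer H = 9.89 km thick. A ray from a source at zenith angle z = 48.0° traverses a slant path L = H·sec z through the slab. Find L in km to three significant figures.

14.8 km

sec z = 1/cos 48.0° = 1.4945.
L = 9.89 × 1.4945 = 14.780 km.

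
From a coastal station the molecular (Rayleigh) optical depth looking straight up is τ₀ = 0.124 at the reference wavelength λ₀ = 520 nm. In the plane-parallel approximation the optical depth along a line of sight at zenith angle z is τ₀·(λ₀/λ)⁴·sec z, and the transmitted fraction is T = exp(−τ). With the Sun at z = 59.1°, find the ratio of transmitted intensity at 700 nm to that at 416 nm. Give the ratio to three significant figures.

1.68

Airmass: sec 59.1° = 1.9473.
τ(700 nm) = 0.124 × (520/700)⁴ × 1.9473 = 0.124 × 0.3045 × 1.9473 = 0.0735.
τ(416 nm) = 0.124 × (520/416)⁴ × 1.9473 = 0.124 × 2.4414 × 1.9473 = 0.5895.
T(700)/T(416) = exp(τ_B − τ_A) = exp(0.5160) = 1.6753.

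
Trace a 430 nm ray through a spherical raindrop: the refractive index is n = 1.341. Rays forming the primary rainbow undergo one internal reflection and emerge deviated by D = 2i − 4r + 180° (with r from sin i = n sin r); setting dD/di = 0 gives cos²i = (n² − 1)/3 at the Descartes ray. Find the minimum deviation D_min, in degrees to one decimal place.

cos²i = (1.79828 − 1)/3 = 0.26609; i = arccos(0.51584) = 58.946°.
sin r = sin 58.946°/1.341 = 0.63884; r = 39.705°.
D_min = 2·58.946° − 4·39.705° + 180° = 139.071°.

139.1°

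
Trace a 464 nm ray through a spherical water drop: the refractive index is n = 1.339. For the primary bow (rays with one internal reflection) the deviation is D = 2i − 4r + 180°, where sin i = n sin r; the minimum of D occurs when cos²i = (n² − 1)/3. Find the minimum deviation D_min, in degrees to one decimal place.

cos²i = (1.79292 − 1)/3 = 0.26431; i = arccos(0.51411) = 59.062°.
sin r = sin 59.062°/1.339 = 0.64057; r = 39.834°.
D_min = 2·59.062° − 4·39.834° + 180° = 138.786°.

138.8°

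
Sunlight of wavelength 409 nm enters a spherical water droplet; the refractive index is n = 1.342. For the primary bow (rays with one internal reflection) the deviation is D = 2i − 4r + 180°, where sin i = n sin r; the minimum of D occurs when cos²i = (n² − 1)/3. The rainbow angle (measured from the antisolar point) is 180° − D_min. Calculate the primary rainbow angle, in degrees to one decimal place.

40.8°

cos²i = (1.80096 − 1)/3 = 0.26699; i = arccos(0.51671) = 58.888°.
sin r = sin 58.888°/1.342 = 0.63797; r = 39.641°.
D_min = 2·58.888° − 4·39.641° + 180° = 139.213°.
Rainbow angle = 180° − D_min = 40.787°.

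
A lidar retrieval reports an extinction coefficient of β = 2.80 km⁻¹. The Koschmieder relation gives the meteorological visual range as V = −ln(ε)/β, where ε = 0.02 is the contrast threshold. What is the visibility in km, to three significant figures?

V = −ln(0.02) / 2.80 = 3.912 / 2.80 = 1.3972 km.

1.40 km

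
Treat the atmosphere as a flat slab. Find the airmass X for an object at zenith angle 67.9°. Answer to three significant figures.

2.66

X = sec z = 1/cos 67.9° = 1/0.3762 = 2.6580.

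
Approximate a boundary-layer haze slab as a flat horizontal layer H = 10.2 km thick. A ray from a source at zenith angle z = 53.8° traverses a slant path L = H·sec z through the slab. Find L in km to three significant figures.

sec z = 1/cos 53.8° = 1.6932.
L = 10.2 × 1.6932 = 17.270 km.

17.3 km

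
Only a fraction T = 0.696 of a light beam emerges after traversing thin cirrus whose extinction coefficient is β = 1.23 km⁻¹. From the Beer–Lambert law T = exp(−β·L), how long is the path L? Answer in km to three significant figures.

Beer–Lambert: T = exp(−βL) ⇒ L = −ln(T)/β = −ln(0.696)/1.23 = 0.3624/1.23 = 0.2946 km.

0.295 km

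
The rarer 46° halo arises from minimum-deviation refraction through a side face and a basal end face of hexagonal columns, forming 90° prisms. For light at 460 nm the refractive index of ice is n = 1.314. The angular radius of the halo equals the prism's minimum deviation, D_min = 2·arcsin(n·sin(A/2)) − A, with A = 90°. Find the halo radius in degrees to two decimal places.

n·sin(A/2) = 1.314 × sin 45° = 1.314 × 0.7071 = 0.9291.
D_min = 2·arcsin(0.9291) − 90° = 2 × 68.301° − 90° = 46.602°.

46.60°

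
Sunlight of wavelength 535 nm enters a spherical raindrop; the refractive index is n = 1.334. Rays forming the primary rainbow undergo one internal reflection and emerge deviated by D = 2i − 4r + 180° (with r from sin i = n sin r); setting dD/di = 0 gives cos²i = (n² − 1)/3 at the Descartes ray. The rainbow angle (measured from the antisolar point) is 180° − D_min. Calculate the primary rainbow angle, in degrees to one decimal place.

41.9°

cos²i = (1.77956 − 1)/3 = 0.25985; i = arccos(0.50976) = 59.352°.
sin r = sin 59.352°/1.334 = 0.64492; r = 40.159°.
D_min = 2·59.352° − 4·40.159° + 180° = 138.067°.
Rainbow angle = 180° − D_min = 41.933°.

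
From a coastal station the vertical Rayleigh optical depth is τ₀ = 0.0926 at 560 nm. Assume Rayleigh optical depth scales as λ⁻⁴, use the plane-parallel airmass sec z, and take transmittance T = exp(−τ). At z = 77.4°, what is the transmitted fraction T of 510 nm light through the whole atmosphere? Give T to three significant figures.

0.540

sec 77.4° = 4.5841.
τ = 0.0926 × (560/510)⁴ × 4.5841 = 0.0926 × 1.4537 × 4.5841 = 0.6171.
T = exp(−0.6171) = 0.5395.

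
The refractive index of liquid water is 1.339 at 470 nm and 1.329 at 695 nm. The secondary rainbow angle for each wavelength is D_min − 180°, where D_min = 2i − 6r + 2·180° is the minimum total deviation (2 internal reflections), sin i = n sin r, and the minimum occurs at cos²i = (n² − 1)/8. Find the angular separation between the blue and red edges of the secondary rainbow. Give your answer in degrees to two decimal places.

2.61°

At 470 nm (n = 1.339): cos²i = 0.09912 → i = 71.650°, r = 45.141°, D_min = 232.451°, rainbow angle = 52.451°.
At 695 nm (n = 1.329): cos²i = 0.09578 → i = 71.972°, r = 45.685°, D_min = 229.837°, rainbow angle = 49.837°.
Angular width = |52.451° − 49.837°| = 2.614°.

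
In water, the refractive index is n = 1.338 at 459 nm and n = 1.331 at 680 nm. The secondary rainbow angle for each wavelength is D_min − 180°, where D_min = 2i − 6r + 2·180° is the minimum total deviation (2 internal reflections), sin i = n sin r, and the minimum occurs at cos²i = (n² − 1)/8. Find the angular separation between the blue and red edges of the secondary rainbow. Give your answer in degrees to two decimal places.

At 459 nm (n = 1.338): cos²i = 0.09878 → i = 71.682°, r = 45.195°, D_min = 232.193°, rainbow angle = 52.193°.
At 680 nm (n = 1.331): cos²i = 0.09645 → i = 71.907°, r = 45.575°, D_min = 230.365°, rainbow angle = 50.365°.
Angular width = |52.193° − 50.365°| = 1.828°.

1.83°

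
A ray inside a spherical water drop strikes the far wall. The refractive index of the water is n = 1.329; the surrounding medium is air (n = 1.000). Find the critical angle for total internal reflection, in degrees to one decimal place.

48.8°

sin θ_c = n_air / n = 1.000 / 1.329 = 0.7524.
θ_c = arcsin(0.7524) = 48.80°.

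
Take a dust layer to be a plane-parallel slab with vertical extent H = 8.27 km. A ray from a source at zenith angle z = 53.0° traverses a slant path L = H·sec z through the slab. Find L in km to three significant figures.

13.7 km

sec z = 1/cos 53.0° = 1.6616.
L = 8.27 × 1.6616 = 13.742 km.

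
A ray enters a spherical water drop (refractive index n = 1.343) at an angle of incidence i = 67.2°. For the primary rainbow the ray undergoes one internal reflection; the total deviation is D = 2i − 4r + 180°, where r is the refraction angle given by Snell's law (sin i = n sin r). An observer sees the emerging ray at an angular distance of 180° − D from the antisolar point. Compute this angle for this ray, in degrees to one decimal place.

39.0°

sin r = sin 67.2° / 1.343 = 0.9219/1.343 = 0.6864; r = 43.35°.
D = 2·67.2° − 4·43.35° + 180° = 134.40° − 173.39° + 180° = 141.01°.
Angle from antisolar point = 180° − D = 38.99°.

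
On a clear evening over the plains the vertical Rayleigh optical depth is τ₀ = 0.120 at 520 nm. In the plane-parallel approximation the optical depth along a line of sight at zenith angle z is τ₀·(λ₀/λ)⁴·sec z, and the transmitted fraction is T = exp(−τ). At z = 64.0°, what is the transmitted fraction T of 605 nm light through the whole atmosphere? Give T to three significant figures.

sec 64.0° = 2.2812.
τ = 0.120 × (520/605)⁴ × 2.2812 = 0.120 × 0.5457 × 2.2812 = 0.1494.
T = exp(−0.1494) = 0.8612.

0.861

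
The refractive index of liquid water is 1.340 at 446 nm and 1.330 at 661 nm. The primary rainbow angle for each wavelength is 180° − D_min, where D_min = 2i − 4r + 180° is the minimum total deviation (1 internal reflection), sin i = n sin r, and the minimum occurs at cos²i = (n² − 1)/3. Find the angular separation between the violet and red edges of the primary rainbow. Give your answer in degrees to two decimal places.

1.45°

At 446 nm (n = 1.340): cos²i = 0.26520 → i = 59.004°, r = 39.770°, D_min = 138.929°, rainbow angle = 41.071°.
At 661 nm (n = 1.330): cos²i = 0.25630 → i = 59.585°, r = 40.422°, D_min = 137.484°, rainbow angle = 42.516°.
Angular width = |41.071° − 42.516°| = 1.445°.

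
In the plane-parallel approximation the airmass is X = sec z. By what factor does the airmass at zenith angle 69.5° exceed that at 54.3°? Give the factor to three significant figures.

X(69.5°)/X(54.3°) = sec 69.5° / sec 54.3° = cos 54.3° / cos 69.5° = 0.5835/0.3502 = 1.6663.

1.67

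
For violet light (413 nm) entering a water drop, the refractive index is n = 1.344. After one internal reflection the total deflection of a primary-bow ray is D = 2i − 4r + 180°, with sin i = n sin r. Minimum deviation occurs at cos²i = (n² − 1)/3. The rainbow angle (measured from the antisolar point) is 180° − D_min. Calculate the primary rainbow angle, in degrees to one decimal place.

cos²i = (1.80634 − 1)/3 = 0.26878; i = arccos(0.51844) = 58.772°.
sin r = sin 58.772°/1.344 = 0.63625; r = 39.512°.
D_min = 2·58.772° − 4·39.512° + 180° = 139.495°.
Rainbow angle = 180° − D_min = 40.505°.

40.5°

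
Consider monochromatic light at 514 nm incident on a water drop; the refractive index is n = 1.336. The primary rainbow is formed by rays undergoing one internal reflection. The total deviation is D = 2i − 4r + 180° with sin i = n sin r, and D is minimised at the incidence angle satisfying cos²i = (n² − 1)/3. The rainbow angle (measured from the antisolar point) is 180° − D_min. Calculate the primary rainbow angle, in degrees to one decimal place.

cos²i = (1.78490 − 1)/3 = 0.26163; i = arccos(0.51150) = 59.236°.
sin r = sin 59.236°/1.336 = 0.64318; r = 40.029°.
D_min = 2·59.236° − 4·40.029° + 180° = 138.356°.
Rainbow angle = 180° − D_min = 41.644°.

41.6°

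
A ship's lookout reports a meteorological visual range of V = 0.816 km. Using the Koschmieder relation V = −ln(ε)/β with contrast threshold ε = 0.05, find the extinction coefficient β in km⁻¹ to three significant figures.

3.67 km⁻¹

β = −ln(0.05) / V = 2.996 / 0.816 = 3.6712 km⁻¹.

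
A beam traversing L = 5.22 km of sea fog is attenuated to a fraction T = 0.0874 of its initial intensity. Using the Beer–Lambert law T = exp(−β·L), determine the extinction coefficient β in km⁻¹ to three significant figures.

Beer–Lambert: T = exp(−βL) ⇒ β = −ln(T)/L = −ln(0.0874)/5.22 = 2.4373/5.22 = 0.4669 km⁻¹.

0.467 km⁻¹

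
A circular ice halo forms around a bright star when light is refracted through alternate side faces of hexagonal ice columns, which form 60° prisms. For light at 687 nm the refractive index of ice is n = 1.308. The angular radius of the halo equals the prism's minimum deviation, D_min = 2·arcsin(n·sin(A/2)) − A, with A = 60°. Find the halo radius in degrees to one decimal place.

21.7°

n·sin(A/2) = 1.308 × sin 30° = 1.308 × 0.5000 = 0.6540.
D_min = 2·arcsin(0.6540) − 60° = 2 × 40.844° − 60° = 21.688°.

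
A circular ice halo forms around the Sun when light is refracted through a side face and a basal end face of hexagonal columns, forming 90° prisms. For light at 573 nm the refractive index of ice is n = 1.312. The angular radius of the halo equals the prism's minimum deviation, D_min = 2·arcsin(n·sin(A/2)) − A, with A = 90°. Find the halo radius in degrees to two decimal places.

n·sin(A/2) = 1.312 × sin 45° = 1.312 × 0.7071 = 0.9277.
D_min = 2·arcsin(0.9277) − 90° = 2 × 68.083° − 90° = 46.166°.

46.17°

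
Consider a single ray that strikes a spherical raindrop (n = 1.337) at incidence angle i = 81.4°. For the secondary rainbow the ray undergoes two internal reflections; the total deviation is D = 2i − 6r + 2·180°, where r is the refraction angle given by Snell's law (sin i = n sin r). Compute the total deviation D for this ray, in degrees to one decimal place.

236.6°

sin r = sin 81.4° / 1.337 = 0.9888/1.337 = 0.7395; r = 47.69°.
D = 2·81.4° − 6·47.69° + 2·180° = 162.80° − 286.15° + 360° = 236.65°.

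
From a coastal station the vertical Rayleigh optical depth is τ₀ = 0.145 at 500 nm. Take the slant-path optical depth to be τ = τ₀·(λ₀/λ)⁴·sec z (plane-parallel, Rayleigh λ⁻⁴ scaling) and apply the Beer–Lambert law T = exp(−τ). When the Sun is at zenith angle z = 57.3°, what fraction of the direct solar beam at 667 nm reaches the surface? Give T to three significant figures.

0.919

sec 57.3° = 1.8510.
τ = 0.145 × (500/667)⁴ × 1.8510 = 0.145 × 0.3158 × 1.8510 = 0.0848.
T = exp(−0.0848) = 0.9187.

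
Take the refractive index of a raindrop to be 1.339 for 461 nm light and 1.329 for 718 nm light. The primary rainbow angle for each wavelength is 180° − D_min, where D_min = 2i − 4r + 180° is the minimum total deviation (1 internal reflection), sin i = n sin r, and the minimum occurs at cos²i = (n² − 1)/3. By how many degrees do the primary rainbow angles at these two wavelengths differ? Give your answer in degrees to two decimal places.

1.45°

At 461 nm (n = 1.339): cos²i = 0.26431 → i = 59.062°, r = 39.834°, D_min = 138.786°, rainbow angle = 41.214°.
At 718 nm (n = 1.329): cos²i = 0.25541 → i = 59.643°, r = 40.487°, D_min = 137.337°, rainbow angle = 42.663°.
Angular width = |41.214° − 42.663°| = 1.450°.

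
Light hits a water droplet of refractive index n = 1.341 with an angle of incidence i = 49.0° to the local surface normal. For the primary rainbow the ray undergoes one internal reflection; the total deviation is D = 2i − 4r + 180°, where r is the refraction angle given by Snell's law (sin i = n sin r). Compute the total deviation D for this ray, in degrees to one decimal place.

sin r = sin 49.0° / 1.341 = 0.7547/1.341 = 0.5628; r = 34.25°.
D = 2·49.0° − 4·34.25° + 180° = 98.00° − 137.00° + 180° = 141.00°.

141.0°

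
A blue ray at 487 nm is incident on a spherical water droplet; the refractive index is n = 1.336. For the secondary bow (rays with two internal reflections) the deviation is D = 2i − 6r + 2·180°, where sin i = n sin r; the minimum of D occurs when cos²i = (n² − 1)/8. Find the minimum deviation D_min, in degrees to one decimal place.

231.7°

cos²i = (1.78490 − 1)/8 = 0.09811; i = arccos(0.31323) = 71.746°.
sin r = sin 71.746°/1.336 = 0.71084; r = 45.303°.
D_min = 2·71.746° − 6·45.303° + 360° = 231.674°.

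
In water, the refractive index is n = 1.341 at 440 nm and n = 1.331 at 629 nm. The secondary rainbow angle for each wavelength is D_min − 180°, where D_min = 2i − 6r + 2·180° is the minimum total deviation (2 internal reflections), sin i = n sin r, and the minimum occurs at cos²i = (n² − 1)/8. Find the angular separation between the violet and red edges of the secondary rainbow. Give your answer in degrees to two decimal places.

At 440 nm (n = 1.341): cos²i = 0.09979 → i = 71.586°, r = 45.034°, D_min = 232.966°, rainbow angle = 52.966°.
At 629 nm (n = 1.331): cos²i = 0.09645 → i = 71.907°, r = 45.575°, D_min = 230.365°, rainbow angle = 50.365°.
Angular width = |52.966° − 50.365°| = 2.601°.

2.60°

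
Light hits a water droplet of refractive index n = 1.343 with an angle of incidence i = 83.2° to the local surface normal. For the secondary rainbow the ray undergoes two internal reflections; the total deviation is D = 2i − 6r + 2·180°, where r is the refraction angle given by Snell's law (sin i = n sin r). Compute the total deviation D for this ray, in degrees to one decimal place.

sin r = sin 83.2° / 1.343 = 0.9930/1.343 = 0.7394; r = 47.68°.
D = 2·83.2° − 6·47.68° + 2·180° = 166.40° − 286.06° + 360° = 240.34°.

240.3°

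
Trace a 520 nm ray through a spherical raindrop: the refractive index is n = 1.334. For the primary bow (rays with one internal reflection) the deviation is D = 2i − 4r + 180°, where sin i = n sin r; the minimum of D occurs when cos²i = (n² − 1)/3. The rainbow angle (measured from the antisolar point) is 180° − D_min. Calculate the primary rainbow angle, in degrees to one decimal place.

41.9°

cos²i = (1.77956 − 1)/3 = 0.25985; i = arccos(0.50976) = 59.352°.
sin r = sin 59.352°/1.334 = 0.64492; r = 40.159°.
D_min = 2·59.352° − 4·40.159° + 180° = 138.067°.
Rainbow angle = 180° − D_min = 41.933°.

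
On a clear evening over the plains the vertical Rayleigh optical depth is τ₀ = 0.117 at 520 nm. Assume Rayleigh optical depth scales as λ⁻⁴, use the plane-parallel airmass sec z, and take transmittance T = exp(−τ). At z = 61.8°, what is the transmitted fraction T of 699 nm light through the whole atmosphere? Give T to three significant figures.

sec 61.8° = 2.1162.
τ = 0.117 × (520/699)⁴ × 2.1162 = 0.117 × 0.3063 × 2.1162 = 0.0758.
T = exp(−0.0758) = 0.9270.

0.927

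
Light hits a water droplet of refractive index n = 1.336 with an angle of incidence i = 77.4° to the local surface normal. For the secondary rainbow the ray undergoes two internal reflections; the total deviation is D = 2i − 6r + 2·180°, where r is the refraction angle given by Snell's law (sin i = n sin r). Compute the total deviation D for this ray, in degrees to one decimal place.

233.2°

sin r = sin 77.4° / 1.336 = 0.9759/1.336 = 0.7305; r = 46.93°.
D = 2·77.4° − 6·46.93° + 2·180° = 154.80° − 281.56° + 360° = 233.24°.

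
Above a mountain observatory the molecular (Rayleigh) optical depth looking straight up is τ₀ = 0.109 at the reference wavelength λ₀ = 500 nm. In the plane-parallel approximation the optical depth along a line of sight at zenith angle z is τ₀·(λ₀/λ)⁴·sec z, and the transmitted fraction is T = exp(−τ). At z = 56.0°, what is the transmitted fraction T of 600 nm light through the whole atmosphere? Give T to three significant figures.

sec 56.0° = 1.7883.
τ = 0.109 × (500/600)⁴ × 1.7883 = 0.109 × 0.4823 × 1.7883 = 0.0940.
T = exp(−0.0940) = 0.9103.

0.910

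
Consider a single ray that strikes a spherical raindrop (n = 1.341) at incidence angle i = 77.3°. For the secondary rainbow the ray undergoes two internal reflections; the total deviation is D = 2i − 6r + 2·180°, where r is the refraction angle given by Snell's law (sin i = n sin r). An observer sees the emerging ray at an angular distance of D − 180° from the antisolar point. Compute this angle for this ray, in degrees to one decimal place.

54.6°

sin r = sin 77.3° / 1.341 = 0.9755/1.341 = 0.7275; r = 46.67°.
D = 2·77.3° − 6·46.67° + 2·180° = 154.60° − 280.05° + 360° = 234.55°.
Angle from antisolar point = D − 180° = 54.55°.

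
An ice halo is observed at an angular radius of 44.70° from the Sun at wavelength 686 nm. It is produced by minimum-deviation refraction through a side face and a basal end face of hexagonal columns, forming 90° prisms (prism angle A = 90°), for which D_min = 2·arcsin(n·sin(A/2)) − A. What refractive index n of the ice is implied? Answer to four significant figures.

Rearranging: n = sin((D_min + A)/2) / sin(A/2).
(D_min + A)/2 = (44.70° + 90°)/2 = 67.350°.
n = sin 67.350° / sin 45° = 0.9229 / 0.7071 = 1.3051.

1.305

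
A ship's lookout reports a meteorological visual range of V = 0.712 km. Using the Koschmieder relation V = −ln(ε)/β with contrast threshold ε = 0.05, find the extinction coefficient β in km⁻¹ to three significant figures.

β = −ln(0.05) / V = 2.996 / 0.712 = 4.2075 km⁻¹.

4.21 km⁻¹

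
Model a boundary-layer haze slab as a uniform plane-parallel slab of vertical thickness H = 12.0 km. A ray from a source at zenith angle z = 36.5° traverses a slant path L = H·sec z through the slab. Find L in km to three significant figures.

14.9 km

sec z = 1/cos 36.5° = 1.2440.
L = 12.0 × 1.2440 = 14.928 km.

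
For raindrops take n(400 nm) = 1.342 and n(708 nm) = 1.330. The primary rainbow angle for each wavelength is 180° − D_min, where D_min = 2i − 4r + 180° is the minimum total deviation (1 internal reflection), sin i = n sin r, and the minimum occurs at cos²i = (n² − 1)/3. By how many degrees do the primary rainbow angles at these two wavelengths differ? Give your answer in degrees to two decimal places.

1.73°

At 400 nm (n = 1.342): cos²i = 0.26699 → i = 58.888°, r = 39.641°, D_min = 139.213°, rainbow angle = 40.787°.
At 708 nm (n = 1.330): cos²i = 0.25630 → i = 59.585°, r = 40.422°, D_min = 137.484°, rainbow angle = 42.516°.
Angular width = |40.787° − 42.516°| = 1.729°.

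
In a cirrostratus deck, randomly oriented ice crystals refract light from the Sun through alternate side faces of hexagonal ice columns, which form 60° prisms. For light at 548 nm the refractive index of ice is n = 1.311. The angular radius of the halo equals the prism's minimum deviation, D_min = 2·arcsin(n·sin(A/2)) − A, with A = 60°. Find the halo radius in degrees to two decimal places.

21.92°

n·sin(A/2) = 1.311 × sin 30° = 1.311 × 0.5000 = 0.6555.
D_min = 2·arcsin(0.6555) − 60° = 2 × 40.958° − 60° = 21.915°.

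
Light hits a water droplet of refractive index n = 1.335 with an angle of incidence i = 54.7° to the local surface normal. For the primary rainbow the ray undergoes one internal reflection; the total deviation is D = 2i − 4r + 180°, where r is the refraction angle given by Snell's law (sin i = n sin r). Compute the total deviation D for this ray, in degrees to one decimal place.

138.7°

sin r = sin 54.7° / 1.335 = 0.8161/1.335 = 0.6113; r = 37.69°.
D = 2·54.7° − 4·37.69° + 180° = 109.40° − 150.75° + 180° = 138.65°.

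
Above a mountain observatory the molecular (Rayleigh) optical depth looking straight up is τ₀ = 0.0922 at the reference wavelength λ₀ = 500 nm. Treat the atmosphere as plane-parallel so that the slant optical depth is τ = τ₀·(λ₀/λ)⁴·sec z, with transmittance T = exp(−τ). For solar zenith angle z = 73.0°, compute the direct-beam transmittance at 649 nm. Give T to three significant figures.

0.895

sec 73.0° = 3.4203.
τ = 0.0922 × (500/649)⁴ × 3.4203 = 0.0922 × 0.3523 × 3.4203 = 0.1111.
T = exp(−0.1111) = 0.8949.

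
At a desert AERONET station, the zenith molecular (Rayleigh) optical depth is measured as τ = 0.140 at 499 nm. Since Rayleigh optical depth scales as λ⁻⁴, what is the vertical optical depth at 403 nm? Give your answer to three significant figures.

τ(403 nm) = τ(499 nm) × (499/403)⁴ = 0.140 × (1.2382)⁴ = 0.140 × 2.3506 = 0.3291.

0.329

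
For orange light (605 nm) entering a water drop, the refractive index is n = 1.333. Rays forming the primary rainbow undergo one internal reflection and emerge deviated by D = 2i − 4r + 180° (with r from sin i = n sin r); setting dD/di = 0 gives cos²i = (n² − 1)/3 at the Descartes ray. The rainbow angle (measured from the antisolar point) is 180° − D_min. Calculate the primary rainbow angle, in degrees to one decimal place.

42.1°

cos²i = (1.77689 − 1)/3 = 0.25896; i = arccos(0.50888) = 59.410°.
sin r = sin 59.410°/1.333 = 0.64579; r = 40.225°.
D_min = 2·59.410° − 4·40.225° + 180° = 137.922°.
Rainbow angle = 180° − D_min = 42.078°.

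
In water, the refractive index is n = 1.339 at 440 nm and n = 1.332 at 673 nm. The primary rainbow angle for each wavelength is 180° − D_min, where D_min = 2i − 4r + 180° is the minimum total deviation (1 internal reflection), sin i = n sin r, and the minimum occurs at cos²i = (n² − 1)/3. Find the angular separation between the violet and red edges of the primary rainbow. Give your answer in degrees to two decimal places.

1.01°

At 440 nm (n = 1.339): cos²i = 0.26431 → i = 59.062°, r = 39.834°, D_min = 138.786°, rainbow angle = 41.214°.
At 673 nm (n = 1.332): cos²i = 0.25807 → i = 59.469°, r = 40.290°, D_min = 137.776°, rainbow angle = 42.224°.
Angular width = |41.214° − 42.224°| = 1.010°.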